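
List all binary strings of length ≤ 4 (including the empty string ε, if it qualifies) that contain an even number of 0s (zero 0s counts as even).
Checking every binary string of length 0 to 4:
  Length 0: accepted: ε | rejected: (none)
  Length 1: accepted: 1 | rejected: 0
  Length 2: accepted: 00, 11 | rejected: 01, 10
  Length 3: accepted: 001, 010, 100, 111 | rejected: 000, 011, 101, 110
  Length 4: accepted: 0000, 0011, 0101, 0110, 1001, 1010, 1100, 1111 | rejected: 0001, 0010, 0100, 0111, 1000, 1011, 1101, 1110
Total: 16 string(s).

Final answer: ε, 1, 00, 11, 001, 010, 100, 111, 0000, 0011, 0101, 0110, 1001, 1010, 1100, 1111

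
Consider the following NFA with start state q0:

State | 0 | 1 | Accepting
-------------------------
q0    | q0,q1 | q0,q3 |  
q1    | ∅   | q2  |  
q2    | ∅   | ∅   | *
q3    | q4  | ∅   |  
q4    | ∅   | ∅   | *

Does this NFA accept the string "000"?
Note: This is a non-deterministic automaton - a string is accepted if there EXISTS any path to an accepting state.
Track the set of states the NFA could be in: start {q0}
Read '0': {q0} → {q0, q1}
Read '0': {q0, q1} → {q0, q1}
Read '0': {q0, q1} → {q0, q1}
Final set {q0, q1} contains no accepting state → rejected.

Final answer: No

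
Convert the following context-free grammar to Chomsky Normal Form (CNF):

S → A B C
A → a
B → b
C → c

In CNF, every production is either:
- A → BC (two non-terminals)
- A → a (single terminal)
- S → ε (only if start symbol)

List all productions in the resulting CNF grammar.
The grammar has no ε-productions or unit productions to eliminate.
A → a is already in CNF (single terminal) – keep it.
B → b is already in CNF (single terminal) – keep it.
C → c is already in CNF (single terminal) – keep it.
S → A B C has 3 symbols on the right: break it into binary productions S → A X0, X0 → B C.
Resulting CNF grammar (5 productions): A → a; B → b; C → c; S → A X0; X0 → B C

Final answer: A → a; B → b; C → c; S → A X0; X0 → B C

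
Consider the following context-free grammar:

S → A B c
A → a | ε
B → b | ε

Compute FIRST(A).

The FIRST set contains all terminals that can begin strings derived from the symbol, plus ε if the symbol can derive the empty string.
A → a contributes a; A → ε makes A nullable, contributing ε. FIRST(A) = {a, ε}.

Final answer: {a, ε}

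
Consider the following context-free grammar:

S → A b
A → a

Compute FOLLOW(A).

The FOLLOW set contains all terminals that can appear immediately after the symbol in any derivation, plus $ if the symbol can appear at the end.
A occurs only in S → A b, where it is immediately followed by the terminal b. So FOLLOW(A) = {b}.

Final answer: {b}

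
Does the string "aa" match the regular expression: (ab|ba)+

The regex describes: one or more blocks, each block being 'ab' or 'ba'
No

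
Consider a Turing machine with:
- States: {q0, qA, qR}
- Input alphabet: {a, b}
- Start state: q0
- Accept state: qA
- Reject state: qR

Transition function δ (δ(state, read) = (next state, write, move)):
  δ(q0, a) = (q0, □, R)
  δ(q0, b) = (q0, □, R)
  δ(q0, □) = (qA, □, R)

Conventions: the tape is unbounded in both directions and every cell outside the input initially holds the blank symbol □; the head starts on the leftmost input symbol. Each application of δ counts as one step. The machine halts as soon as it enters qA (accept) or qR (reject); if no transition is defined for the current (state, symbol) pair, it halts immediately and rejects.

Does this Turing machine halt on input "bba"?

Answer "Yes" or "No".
Step 0: [q0]bba (head at position 0)
Step 1: δ(q0, b) = (q0, □, R)  ⊢  □[q0]ba (head at position 1)
Step 2: δ(q0, b) = (q0, □, R)  ⊢  □□[q0]a (head at position 2)
Step 3: δ(q0, a) = (q0, □, R)  ⊢  □□□[q0]□ (head at position 3)
Step 4: δ(q0, □) = (qA, □, R)  ⊢  □□□□[qA]□ (head at position 4)
The machine is in qA, so it halts and accepts.
It halts after 4 steps.

Final answer: Yes - halts after 4 steps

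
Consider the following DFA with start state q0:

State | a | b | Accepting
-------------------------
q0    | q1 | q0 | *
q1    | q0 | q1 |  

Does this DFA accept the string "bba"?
Start in q0.
Read 'b': q0 → q0
Read 'b': q0 → q0
Read 'a': q0 → q1
Final state q1 is not accepting, so the string is rejected.

Final answer: No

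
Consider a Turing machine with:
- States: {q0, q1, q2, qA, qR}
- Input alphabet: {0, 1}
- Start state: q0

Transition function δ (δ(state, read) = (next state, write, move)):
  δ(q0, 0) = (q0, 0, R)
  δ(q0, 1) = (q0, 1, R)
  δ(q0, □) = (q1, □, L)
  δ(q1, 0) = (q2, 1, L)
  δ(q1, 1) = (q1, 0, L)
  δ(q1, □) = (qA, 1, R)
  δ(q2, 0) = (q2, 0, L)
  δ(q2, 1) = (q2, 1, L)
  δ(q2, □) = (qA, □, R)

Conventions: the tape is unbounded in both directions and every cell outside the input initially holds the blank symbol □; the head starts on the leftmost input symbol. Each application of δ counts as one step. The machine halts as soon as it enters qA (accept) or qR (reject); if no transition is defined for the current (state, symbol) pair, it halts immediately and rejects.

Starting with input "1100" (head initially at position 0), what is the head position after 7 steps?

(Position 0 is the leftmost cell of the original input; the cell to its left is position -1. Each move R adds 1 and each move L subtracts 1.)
Step 0: [q0]1100 (head at position 0)
Step 1: δ(q0, 1) = (q0, 1, R)  ⊢  1[q0]100 (head at position 1)
Step 2: δ(q0, 1) = (q0, 1, R)  ⊢  11[q0]00 (head at position 2)
Step 3: δ(q0, 0) = (q0, 0, R)  ⊢  110[q0]0 (head at position 3)
Step 4: δ(q0, 0) = (q0, 0, R)  ⊢  1100[q0]□ (head at position 4)
Step 5: δ(q0, □) = (q1, □, L)  ⊢  110[q1]0□ (head at position 3)
Step 6: δ(q1, 0) = (q2, 1, L)  ⊢  11[q2]01□ (head at position 2)
Step 7: δ(q2, 0) = (q2, 0, L)  ⊢  1[q2]101□ (head at position 1)
Head position after 7 steps: 1

Final answer: Position 1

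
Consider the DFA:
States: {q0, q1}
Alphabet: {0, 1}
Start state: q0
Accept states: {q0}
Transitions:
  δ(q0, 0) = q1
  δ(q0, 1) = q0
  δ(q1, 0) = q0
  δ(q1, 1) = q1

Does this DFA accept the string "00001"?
Processing string "00001":
  q0 --0--> q1
  q1 --0--> q0
  q0 --0--> q1
  q1 --0--> q0
  q0 --1--> q0
Final state: q0
Accept states: {q0}
q0 is an accept state, so the string is accepted.

Final answer: Yes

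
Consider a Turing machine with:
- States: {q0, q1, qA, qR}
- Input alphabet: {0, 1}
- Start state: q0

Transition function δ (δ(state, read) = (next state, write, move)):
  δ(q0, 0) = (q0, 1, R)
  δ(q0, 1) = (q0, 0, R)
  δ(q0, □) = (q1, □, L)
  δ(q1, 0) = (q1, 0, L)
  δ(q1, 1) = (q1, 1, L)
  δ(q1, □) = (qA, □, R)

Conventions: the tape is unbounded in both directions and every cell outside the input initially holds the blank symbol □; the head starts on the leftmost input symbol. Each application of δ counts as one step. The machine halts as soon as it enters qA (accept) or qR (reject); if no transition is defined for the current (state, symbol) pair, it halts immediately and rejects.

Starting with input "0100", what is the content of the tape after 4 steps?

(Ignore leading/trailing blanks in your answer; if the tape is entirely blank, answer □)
Step 0: [q0]0100 (head at position 0)
Step 1: δ(q0, 0) = (q0, 1, R)  ⊢  1[q0]100 (head at position 1)
Step 2: δ(q0, 1) = (q0, 0, R)  ⊢  10[q0]00 (head at position 2)
Step 3: δ(q0, 0) = (q0, 1, R)  ⊢  101[q0]0 (head at position 3)
Step 4: δ(q0, 0) = (q0, 1, R)  ⊢  1011[q0]□ (head at position 4)
Tape after 4 steps (ignoring surrounding blanks): 1011

Final answer: Tape: 1011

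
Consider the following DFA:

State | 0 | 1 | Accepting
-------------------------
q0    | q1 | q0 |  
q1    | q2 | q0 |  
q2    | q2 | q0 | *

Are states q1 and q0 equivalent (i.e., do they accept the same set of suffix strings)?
Try the suffix "0".
From q1: q1 → q2 — accepting.
From q0: q0 → q1 — not accepting.
The two states disagree on this suffix, so they are not equivalent.

Final answer: No. Distinguishing string: "0" - accepted from q1 but not from q0.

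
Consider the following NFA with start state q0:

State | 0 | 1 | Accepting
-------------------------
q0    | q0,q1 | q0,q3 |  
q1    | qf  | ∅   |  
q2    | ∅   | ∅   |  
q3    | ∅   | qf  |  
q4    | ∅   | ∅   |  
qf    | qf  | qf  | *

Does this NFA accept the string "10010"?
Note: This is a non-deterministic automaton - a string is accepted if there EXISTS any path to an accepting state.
Track the set of states the NFA could be in: start {q0}
Read '1': {q0} → {q0, q3}
Read '0': {q0, q3} → {q0, q1}
Read '0': {q0, q1} → {q0, q1, qf}
Read '1': {q0, q1, qf} → {q0, q3, qf}
Read '0': {q0, q3, qf} → {q0, q1, qf}
Final set {q0, q1, qf} contains accepting state(s) {qf} → accepted.

Final answer: Yes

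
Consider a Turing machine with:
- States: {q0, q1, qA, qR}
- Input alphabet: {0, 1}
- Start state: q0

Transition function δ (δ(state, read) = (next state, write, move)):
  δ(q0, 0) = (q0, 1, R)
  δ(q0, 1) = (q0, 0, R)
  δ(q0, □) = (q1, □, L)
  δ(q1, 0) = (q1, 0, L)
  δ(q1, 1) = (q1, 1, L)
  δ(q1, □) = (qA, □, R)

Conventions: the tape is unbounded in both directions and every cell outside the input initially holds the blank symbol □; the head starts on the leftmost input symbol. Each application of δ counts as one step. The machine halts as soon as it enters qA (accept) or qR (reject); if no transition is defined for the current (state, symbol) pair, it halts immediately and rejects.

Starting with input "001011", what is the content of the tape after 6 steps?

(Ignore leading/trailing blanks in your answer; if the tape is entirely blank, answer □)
Step 0: [q0]001011 (head at position 0)
Step 1: δ(q0, 0) = (q0, 1, R)  ⊢  1[q0]01011 (head at position 1)
Step 2: δ(q0, 0) = (q0, 1, R)  ⊢  11[q0]1011 (head at position 2)
Step 3: δ(q0, 1) = (q0, 0, R)  ⊢  110[q0]011 (head at position 3)
Step 4: δ(q0, 0) = (q0, 1, R)  ⊢  1101[q0]11 (head at position 4)
Step 5: δ(q0, 1) = (q0, 0, R)  ⊢  11010[q0]1 (head at position 5)
Step 6: δ(q0, 1) = (q0, 0, R)  ⊢  110100[q0]□ (head at position 6)
Tape after 6 steps (ignoring surrounding blanks): 110100

Final answer: Tape: 110100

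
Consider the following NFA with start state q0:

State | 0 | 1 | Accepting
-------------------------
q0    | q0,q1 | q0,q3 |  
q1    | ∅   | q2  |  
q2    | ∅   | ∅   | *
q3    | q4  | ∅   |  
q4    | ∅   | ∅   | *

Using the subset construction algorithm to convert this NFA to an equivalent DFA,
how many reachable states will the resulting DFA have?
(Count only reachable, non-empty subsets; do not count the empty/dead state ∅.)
Start subset: {q0}
{q0}: on 0 → {q0, q1}, on 1 → {q0, q3}
{q0, q1}: on 0 → {q0, q1}, on 1 → {q0, q2, q3}
{q0, q3}: on 0 → {q0, q1, q4}, on 1 → {q0, q3}
{q0, q2, q3}: on 0 → {q0, q1, q4}, on 1 → {q0, q3}
{q0, q1, q4}: on 0 → {q0, q1}, on 1 → {q0, q2, q3}
Reachable non-empty subsets: {q0}, {q0, q1}, {q0, q3}, {q0, q2, q3}, {q0, q1, q4} — 5 in total.

Final answer: 5 states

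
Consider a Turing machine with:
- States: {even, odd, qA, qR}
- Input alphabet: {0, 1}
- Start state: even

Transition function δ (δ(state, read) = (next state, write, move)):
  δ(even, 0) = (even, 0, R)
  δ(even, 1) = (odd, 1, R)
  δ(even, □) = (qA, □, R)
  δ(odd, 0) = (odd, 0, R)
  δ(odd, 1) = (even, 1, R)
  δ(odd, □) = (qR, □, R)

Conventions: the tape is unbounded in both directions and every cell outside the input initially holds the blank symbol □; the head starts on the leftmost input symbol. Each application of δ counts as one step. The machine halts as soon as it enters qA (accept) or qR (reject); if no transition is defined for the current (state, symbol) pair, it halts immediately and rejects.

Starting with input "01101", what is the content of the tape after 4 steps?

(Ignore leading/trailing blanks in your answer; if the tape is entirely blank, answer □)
Step 0: [even]01101 (head at position 0)
Step 1: δ(even, 0) = (even, 0, R)  ⊢  0[even]1101 (head at position 1)
Step 2: δ(even, 1) = (odd, 1, R)  ⊢  01[odd]101 (head at position 2)
Step 3: δ(odd, 1) = (even, 1, R)  ⊢  011[even]01 (head at position 3)
Step 4: δ(even, 0) = (even, 0, R)  ⊢  0110[even]1 (head at position 4)
Tape after 4 steps (ignoring surrounding blanks): 01101

Final answer: Tape: 01101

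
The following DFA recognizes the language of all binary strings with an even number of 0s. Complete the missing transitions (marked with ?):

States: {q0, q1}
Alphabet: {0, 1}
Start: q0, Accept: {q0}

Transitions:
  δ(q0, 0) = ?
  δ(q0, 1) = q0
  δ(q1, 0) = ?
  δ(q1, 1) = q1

What each state remembers (consistent with the given transitions and accept states):
  q0: an even number of 0s has been read so far
  q1: an odd number of 0s has been read so far
Filling in the missing entries:
  δ(q0, 0): in q0 (an even number of 0s has been read so far), after reading 0 we have: an odd number of 0s has been read so far → q1
  δ(q1, 0): in q1 (an odd number of 0s has been read so far), after reading 0 we have: an even number of 0s has been read so far → q0

Final answer: δ(q0, 0) = q1; δ(q1, 0) = q0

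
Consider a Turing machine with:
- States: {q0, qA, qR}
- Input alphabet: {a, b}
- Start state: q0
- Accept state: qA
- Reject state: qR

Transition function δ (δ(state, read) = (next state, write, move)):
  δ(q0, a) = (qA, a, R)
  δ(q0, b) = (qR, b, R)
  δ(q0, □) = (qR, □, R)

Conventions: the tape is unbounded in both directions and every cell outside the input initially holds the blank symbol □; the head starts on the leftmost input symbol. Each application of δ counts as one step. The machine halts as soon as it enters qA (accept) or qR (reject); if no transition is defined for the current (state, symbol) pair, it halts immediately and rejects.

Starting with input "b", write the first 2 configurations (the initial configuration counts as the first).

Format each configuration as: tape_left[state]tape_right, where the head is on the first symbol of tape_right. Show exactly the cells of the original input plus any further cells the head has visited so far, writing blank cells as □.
Step 0: [q0]b (head at position 0)
Step 1: δ(q0, b) = (qR, b, R)  ⊢  b[qR]□ (head at position 1)

Final answer: [q0]b ⊢ b[qR]□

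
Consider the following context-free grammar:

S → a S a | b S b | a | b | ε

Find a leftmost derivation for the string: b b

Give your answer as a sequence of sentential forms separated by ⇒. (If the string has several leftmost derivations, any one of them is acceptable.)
Start with S.
Step 1: the leftmost non-terminal is S; apply S → b S b:  b S b
Step 2: the leftmost non-terminal is S; apply S → ε:  b b

Final answer: S ⇒ b S b ⇒ b b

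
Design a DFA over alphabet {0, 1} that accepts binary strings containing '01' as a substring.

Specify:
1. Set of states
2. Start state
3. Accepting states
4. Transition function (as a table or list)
One valid DFA (any DFA recognizing the same language is acceptable):
States: {q0, q1, q2}
Start: q0
Accepting: {q2}
Transitions (accepting states marked with *):
State | 0 | 1 | Accepting
-------------------------
q0    | q1 | q0 |  
q1    | q1 | q2 |  
q2    | q2 | q2 | *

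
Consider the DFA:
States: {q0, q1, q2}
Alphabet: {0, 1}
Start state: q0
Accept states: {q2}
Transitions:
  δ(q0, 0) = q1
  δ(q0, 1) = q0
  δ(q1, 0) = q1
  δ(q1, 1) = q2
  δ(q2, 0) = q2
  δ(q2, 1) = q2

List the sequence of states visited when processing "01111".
Starting at q0
Read '0': q0 -> q1
Read '1': q1 -> q2
Read '1': q2 -> q2
Read '1': q2 -> q2
Read '1': q2 -> q2

Final answer: q0 -> q1 -> q2 -> q2 -> q2 -> q2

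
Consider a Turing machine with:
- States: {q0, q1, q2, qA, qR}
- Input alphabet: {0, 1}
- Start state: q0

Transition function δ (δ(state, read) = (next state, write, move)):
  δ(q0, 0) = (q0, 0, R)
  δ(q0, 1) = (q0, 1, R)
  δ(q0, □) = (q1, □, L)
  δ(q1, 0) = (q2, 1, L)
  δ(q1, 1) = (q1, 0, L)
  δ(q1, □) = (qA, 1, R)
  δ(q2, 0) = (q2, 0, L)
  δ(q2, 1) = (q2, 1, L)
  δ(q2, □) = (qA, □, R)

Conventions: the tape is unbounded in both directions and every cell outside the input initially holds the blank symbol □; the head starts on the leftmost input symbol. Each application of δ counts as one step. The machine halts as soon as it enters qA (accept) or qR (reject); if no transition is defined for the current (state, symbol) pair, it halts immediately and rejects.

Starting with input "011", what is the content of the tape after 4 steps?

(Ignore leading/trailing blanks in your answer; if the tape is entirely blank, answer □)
Step 0: [q0]011 (head at position 0)
Step 1: δ(q0, 0) = (q0, 0, R)  ⊢  0[q0]11 (head at position 1)
Step 2: δ(q0, 1) = (q0, 1, R)  ⊢  01[q0]1 (head at position 2)
Step 3: δ(q0, 1) = (q0, 1, R)  ⊢  011[q0]□ (head at position 3)
Step 4: δ(q0, □) = (q1, □, L)  ⊢  01[q1]1□ (head at position 2)
Tape after 4 steps (ignoring surrounding blanks): 011

Final answer: Tape: 011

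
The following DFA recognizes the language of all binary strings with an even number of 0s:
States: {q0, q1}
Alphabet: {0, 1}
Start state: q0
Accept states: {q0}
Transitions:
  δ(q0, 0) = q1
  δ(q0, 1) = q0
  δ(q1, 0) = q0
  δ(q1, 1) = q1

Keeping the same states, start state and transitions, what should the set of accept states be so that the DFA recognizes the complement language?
The DFA is complete (every state has a transition on every symbol), so the complement
is recognized by the same DFA with accepting and non-accepting states swapped.
Original accept states: {q0}
Complement accept states = All states - Original accept states
= {q0, q1} - {q0}
= {q1}
Complement language: strings with an ODD number of 0s

Final answer: {q1}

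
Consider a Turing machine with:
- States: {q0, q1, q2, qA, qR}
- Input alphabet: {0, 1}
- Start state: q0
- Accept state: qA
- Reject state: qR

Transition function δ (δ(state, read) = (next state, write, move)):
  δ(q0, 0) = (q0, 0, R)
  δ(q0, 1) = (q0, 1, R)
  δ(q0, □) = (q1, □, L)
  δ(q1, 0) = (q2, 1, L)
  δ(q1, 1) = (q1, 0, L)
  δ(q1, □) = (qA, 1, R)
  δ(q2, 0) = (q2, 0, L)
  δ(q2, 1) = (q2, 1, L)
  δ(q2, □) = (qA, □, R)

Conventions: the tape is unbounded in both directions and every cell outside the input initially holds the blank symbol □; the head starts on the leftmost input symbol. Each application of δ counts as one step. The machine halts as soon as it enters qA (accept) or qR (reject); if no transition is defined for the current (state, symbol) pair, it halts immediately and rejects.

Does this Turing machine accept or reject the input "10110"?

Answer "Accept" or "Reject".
Step 0: [q0]10110 (head at position 0)
Step 1: δ(q0, 1) = (q0, 1, R)  ⊢  1[q0]0110 (head at position 1)
Step 2: δ(q0, 0) = (q0, 0, R)  ⊢  10[q0]110 (head at position 2)
Step 3: δ(q0, 1) = (q0, 1, R)  ⊢  101[q0]10 (head at position 3)
Step 4: δ(q0, 1) = (q0, 1, R)  ⊢  1011[q0]0 (head at position 4)
Step 5: δ(q0, 0) = (q0, 0, R)  ⊢  10110[q0]□ (head at position 5)
Step 6: δ(q0, □) = (q1, □, L)  ⊢  1011[q1]0□ (head at position 4)
Step 7: δ(q1, 0) = (q2, 1, L)  ⊢  101[q2]11□ (head at position 3)
Step 8: δ(q2, 1) = (q2, 1, L)  ⊢  10[q2]111□ (head at position 2)
Step 9: δ(q2, 1) = (q2, 1, L)  ⊢  1[q2]0111□ (head at position 1)
Step 10: δ(q2, 0) = (q2, 0, L)  ⊢  [q2]10111□ (head at position 0)
Step 11: δ(q2, 1) = (q2, 1, L)  ⊢  [q2]□10111□ (head at position -1)
Step 12: δ(q2, □) = (qA, □, R)  ⊢  □[qA]10111□ (head at position 0)
The machine is in qA, so it halts and accepts.

Final answer: Accept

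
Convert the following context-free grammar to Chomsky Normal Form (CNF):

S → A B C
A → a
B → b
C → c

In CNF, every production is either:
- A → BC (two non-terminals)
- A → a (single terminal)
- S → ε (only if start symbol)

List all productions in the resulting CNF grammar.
The grammar has no ε-productions or unit productions to eliminate.
A → a is already in CNF (single terminal) – keep it.
B → b is already in CNF (single terminal) – keep it.
C → c is already in CNF (single terminal) – keep it.
S → A B C has 3 symbols on the right: break it into binary productions S → A X0, X0 → B C.
Resulting CNF grammar (5 productions): A → a; B → b; C → c; S → A X0; X0 → B C

Final answer: A → a; B → b; C → c; S → A X0; X0 → B C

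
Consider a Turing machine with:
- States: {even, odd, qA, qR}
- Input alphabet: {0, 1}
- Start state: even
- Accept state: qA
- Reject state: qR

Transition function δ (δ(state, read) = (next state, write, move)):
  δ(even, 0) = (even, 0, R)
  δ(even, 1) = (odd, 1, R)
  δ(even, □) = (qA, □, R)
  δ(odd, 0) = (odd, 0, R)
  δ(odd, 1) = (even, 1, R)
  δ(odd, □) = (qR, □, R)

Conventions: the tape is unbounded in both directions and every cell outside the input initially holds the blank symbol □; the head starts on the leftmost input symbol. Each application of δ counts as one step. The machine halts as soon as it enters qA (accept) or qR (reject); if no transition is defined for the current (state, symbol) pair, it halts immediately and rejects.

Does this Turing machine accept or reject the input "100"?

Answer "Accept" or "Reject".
Step 0: [even]100 (head at position 0)
Step 1: δ(even, 1) = (odd, 1, R)  ⊢  1[odd]00 (head at position 1)
Step 2: δ(odd, 0) = (odd, 0, R)  ⊢  10[odd]0 (head at position 2)
Step 3: δ(odd, 0) = (odd, 0, R)  ⊢  100[odd]□ (head at position 3)
Step 4: δ(odd, □) = (qR, □, R)  ⊢  100□[qR]□ (head at position 4)
The machine is in qR, so it halts and rejects.

Final answer: Reject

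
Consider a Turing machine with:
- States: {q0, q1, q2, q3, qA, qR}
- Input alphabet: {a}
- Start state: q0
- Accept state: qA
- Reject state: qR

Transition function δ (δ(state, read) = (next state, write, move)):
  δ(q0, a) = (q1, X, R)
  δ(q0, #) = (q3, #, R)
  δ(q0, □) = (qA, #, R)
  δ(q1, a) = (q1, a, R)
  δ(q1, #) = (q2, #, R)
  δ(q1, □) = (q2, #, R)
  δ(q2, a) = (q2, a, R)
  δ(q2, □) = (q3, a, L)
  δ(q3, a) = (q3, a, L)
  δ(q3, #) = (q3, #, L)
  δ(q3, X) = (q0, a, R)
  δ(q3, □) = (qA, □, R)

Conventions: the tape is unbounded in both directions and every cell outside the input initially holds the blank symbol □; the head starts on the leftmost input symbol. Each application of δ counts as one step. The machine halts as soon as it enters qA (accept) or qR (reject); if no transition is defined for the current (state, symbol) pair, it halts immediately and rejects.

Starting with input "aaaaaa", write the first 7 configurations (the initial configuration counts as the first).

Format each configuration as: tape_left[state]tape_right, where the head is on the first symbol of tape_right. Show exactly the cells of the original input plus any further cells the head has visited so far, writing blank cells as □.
Step 0: [q0]aaaaaa (head at position 0)
Step 1: δ(q0, a) = (q1, X, R)  ⊢  X[q1]aaaaa (head at position 1)
Step 2: δ(q1, a) = (q1, a, R)  ⊢  Xa[q1]aaaa (head at position 2)
Step 3: δ(q1, a) = (q1, a, R)  ⊢  Xaa[q1]aaa (head at position 3)
Step 4: δ(q1, a) = (q1, a, R)  ⊢  Xaaa[q1]aa (head at position 4)
Step 5: δ(q1, a) = (q1, a, R)  ⊢  Xaaaa[q1]a (head at position 5)
Step 6: δ(q1, a) = (q1, a, R)  ⊢  Xaaaaa[q1]□ (head at position 6)

Final answer: [q0]aaaaaa ⊢ X[q1]aaaaa ⊢ Xa[q1]aaaa ⊢ Xaa[q1]aaa ⊢ Xaaa[q1]aa ⊢ Xaaaa[q1]a ⊢ Xaaaaa[q1]□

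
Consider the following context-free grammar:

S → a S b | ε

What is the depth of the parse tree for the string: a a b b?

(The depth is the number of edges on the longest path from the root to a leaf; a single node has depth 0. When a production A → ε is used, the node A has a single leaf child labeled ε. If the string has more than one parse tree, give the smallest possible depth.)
The only parse tree applies S → a S b 2 times (once per matching a…b pair) and then S → ε.
The S nodes sit at depths 0, 1, …, 2; the innermost S (depth 2) has the single child ε at depth 3.
The terminal leaves a, b are at depths 1..2, so the longest root-to-leaf path is S → S → … → S → ε with 3 edges.
Depth = 3.

Final answer: 3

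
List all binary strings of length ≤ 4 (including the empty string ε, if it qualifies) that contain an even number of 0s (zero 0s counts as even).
Checking every binary string of length 0 to 4:
  Length 0: accepted: ε | rejected: (none)
  Length 1: accepted: 1 | rejected: 0
  Length 2: accepted: 00, 11 | rejected: 01, 10
  Length 3: accepted: 001, 010, 100, 111 | rejected: 000, 011, 101, 110
  Length 4: accepted: 0000, 0011, 0101, 0110, 1001, 1010, 1100, 1111 | rejected: 0001, 0010, 0100, 0111, 1000, 1011, 1101, 1110
Total: 16 string(s).

Final answer: ε, 1, 00, 11, 001, 010, 100, 111, 0000, 0011, 0101, 0110, 1001, 1010, 1100, 1111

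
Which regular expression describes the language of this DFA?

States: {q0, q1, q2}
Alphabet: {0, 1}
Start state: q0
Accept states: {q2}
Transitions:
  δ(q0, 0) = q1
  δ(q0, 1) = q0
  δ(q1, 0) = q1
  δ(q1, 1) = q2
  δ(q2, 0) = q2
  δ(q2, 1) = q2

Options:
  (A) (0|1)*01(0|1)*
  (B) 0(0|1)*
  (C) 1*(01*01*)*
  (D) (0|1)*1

Testing sample strings against the DFA:
  '00110' -> accepted
  '01000' -> accepted
  '11' -> rejected
  '100' -> rejected
Checking each option for a counterexample:
  (A) (0|1)*01(0|1)*: agrees with the DFA on all strings of length ≤ 4
  (B) 0(0|1)*: '0' is rejected by the DFA but matches the regex → eliminated
  (C) 1*(01*01*)*: ε is rejected by the DFA but matches the regex → eliminated
  (D) (0|1)*1: '1' is rejected by the DFA but matches the regex → eliminated
Only (A) (0|1)*01(0|1)* is consistent with the DFA.

Final answer: (A) (0|1)*01(0|1)*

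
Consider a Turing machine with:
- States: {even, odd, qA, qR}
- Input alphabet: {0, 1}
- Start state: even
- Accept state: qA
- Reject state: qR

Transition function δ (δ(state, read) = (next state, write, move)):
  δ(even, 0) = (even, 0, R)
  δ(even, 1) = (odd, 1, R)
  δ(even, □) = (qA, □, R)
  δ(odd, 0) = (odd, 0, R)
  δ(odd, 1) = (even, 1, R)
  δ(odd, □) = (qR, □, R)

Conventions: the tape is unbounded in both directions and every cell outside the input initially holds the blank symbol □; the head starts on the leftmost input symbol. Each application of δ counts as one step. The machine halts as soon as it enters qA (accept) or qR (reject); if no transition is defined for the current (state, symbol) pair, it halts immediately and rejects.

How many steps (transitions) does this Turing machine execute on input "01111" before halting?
Step 0: [even]01111 (head at position 0)
Step 1: δ(even, 0) = (even, 0, R)  ⊢  0[even]1111 (head at position 1)
Step 2: δ(even, 1) = (odd, 1, R)  ⊢  01[odd]111 (head at position 2)
Step 3: δ(odd, 1) = (even, 1, R)  ⊢  011[even]11 (head at position 3)
Step 4: δ(even, 1) = (odd, 1, R)  ⊢  0111[odd]1 (head at position 4)
Step 5: δ(odd, 1) = (even, 1, R)  ⊢  01111[even]□ (head at position 5)
Step 6: δ(even, □) = (qA, □, R)  ⊢  01111□[qA]□ (head at position 6)
The machine is in qA, so it halts and accepts.
Number of transitions executed: 6.

Final answer: 6 steps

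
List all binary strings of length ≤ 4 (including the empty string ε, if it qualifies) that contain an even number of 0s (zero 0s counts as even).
Checking every binary string of length 0 to 4:
  Length 0: accepted: ε | rejected: (none)
  Length 1: accepted: 1 | rejected: 0
  Length 2: accepted: 00, 11 | rejected: 01, 10
  Length 3: accepted: 001, 010, 100, 111 | rejected: 000, 011, 101, 110
  Length 4: accepted: 0000, 0011, 0101, 0110, 1001, 1010, 1100, 1111 | rejected: 0001, 0010, 0100, 0111, 1000, 1011, 1101, 1110
Total: 16 string(s).

Final answer: ε, 1, 00, 11, 001, 010, 100, 111, 0000, 0011, 0101, 0110, 1001, 1010, 1100, 1111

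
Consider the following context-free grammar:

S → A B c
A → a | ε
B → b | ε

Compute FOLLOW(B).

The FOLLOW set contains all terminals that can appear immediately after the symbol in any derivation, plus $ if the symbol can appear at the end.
B occurs in S → A B c, immediately followed by the terminal c. So FOLLOW(B) = {c}.

Final answer: {c}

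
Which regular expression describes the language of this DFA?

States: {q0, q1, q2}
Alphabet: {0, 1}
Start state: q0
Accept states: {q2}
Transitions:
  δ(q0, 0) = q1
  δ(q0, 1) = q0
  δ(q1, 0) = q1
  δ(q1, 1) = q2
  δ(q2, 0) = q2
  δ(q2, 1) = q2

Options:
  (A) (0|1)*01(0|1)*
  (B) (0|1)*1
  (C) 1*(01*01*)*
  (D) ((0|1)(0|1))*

Testing sample strings against the DFA:
  '01011' -> accepted
  '110' -> rejected
  '10' -> rejected
  '01111' -> accepted
Checking each option for a counterexample:
  (A) (0|1)*01(0|1)*: agrees with the DFA on all strings of length ≤ 4
  (B) (0|1)*1: '1' is rejected by the DFA but matches the regex → eliminated
  (C) 1*(01*01*)*: ε is rejected by the DFA but matches the regex → eliminated
  (D) ((0|1)(0|1))*: ε is rejected by the DFA but matches the regex → eliminated
Only (A) (0|1)*01(0|1)* is consistent with the DFA.

Final answer: (A) (0|1)*01(0|1)*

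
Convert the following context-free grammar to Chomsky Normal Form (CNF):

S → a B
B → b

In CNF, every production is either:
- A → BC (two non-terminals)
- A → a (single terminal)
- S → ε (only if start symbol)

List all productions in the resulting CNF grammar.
The grammar has no ε-productions or unit productions to eliminate.
S → a B has terminal a in a right-hand side of length ≥ 2: introduce T_a → a and use T_a in place of a.
B → b is already in CNF (single terminal) – keep it.
S → a B becomes S → T_a B.
Resulting CNF grammar (3 productions): T_a → a; B → b; S → T_a B

Final answer: T_a → a; B → b; S → T_a B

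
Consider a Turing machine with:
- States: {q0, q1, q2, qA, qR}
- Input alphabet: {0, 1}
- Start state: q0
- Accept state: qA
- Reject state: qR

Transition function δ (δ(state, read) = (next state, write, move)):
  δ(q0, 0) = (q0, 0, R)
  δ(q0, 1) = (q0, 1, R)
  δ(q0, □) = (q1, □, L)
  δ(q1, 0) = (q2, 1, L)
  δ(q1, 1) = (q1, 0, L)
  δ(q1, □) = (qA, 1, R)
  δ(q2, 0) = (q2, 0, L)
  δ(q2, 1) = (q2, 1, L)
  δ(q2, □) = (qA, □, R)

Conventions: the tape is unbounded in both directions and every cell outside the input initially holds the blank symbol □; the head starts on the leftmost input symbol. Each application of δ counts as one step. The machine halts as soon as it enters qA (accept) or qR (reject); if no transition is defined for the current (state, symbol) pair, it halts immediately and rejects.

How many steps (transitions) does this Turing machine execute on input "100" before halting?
Step 0: [q0]100 (head at position 0)
Step 1: δ(q0, 1) = (q0, 1, R)  ⊢  1[q0]00 (head at position 1)
Step 2: δ(q0, 0) = (q0, 0, R)  ⊢  10[q0]0 (head at position 2)
Step 3: δ(q0, 0) = (q0, 0, R)  ⊢  100[q0]□ (head at position 3)
Step 4: δ(q0, □) = (q1, □, L)  ⊢  10[q1]0□ (head at position 2)
Step 5: δ(q1, 0) = (q2, 1, L)  ⊢  1[q2]01□ (head at position 1)
Step 6: δ(q2, 0) = (q2, 0, L)  ⊢  [q2]101□ (head at position 0)
Step 7: δ(q2, 1) = (q2, 1, L)  ⊢  [q2]□101□ (head at position -1)
Step 8: δ(q2, □) = (qA, □, R)  ⊢  □[qA]101□ (head at position 0)
The machine is in qA, so it halts and accepts.
Number of transitions executed: 8.

Final answer: 8 steps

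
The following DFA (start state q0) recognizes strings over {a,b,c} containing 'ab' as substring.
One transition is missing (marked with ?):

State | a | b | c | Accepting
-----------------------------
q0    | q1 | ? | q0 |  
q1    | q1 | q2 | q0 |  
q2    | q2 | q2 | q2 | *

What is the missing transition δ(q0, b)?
q0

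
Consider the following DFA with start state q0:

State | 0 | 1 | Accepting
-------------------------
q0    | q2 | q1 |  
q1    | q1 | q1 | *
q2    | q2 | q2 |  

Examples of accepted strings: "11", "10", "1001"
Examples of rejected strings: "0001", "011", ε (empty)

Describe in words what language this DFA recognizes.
non-empty binary strings starting with 1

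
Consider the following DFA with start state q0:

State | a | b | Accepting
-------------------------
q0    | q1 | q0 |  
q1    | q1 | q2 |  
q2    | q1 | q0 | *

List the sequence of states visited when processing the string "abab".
q0 → q1 → q2 → q1 → q2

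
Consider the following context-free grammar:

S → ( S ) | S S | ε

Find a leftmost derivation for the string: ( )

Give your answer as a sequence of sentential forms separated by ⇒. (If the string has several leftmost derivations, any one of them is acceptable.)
Start with S.
Step 1: the leftmost non-terminal is S; apply S → ( S ):  ( S )
Step 2: the leftmost non-terminal is S; apply S → ε:  ( )

Final answer: S ⇒ ( S ) ⇒ ( )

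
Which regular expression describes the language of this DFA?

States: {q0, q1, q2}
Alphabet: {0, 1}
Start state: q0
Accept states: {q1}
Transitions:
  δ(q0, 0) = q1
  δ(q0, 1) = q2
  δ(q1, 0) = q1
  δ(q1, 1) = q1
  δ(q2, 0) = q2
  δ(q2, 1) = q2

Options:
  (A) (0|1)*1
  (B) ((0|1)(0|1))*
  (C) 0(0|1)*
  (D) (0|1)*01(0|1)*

Testing sample strings against the DFA:
  '11' -> rejected
  '0101' -> accepted
  '1010' -> rejected
  '100' -> rejected
Checking each option for a counterexample:
  (A) (0|1)*1: '0' is accepted by the DFA but does not match the regex → eliminated
  (B) ((0|1)(0|1))*: ε is rejected by the DFA but matches the regex → eliminated
  (C) 0(0|1)*: agrees with the DFA on all strings of length ≤ 4
  (D) (0|1)*01(0|1)*: '0' is accepted by the DFA but does not match the regex → eliminated
Only (C) 0(0|1)* is consistent with the DFA.

Final answer: (C) 0(0|1)*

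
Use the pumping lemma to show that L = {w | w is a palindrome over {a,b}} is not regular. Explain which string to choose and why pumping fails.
Language: L = {w | w is a palindrome over {a,b}} (strings that read the same forwards and backwards)
Step 1: Assume for contradiction that L is regular, with pumping length p.
Step 2: Choose s = a^p b a^p. Then s ∈ L (it reads the same forwards and backwards) and |s| ≥ p.
Step 3: Consider any decomposition s = xyz with |xy| ≤ p and |y| > 0. Since |xy| ≤ p and the first p symbols of s are all a's, y = a^k for some k with 1 ≤ k ≤ p.
Step 4: Pumping up (i = 2): xy²z = a^(p+k) b a^p. Its reverse is a^p b a^(p+k) ≠ a^(p+k) b a^p (the single b is no longer in the middle), so xy²z is not a palindrome and xy²z ∉ L.
This contradicts the pumping lemma, so L is not regular.

Final answer: Choose s = a^p b a^p. Since |xy| ≤ p, y = a^k with k ≥ 1. Then xy²z = a^(p+k) b a^p is not a palindrome, so ∉ L.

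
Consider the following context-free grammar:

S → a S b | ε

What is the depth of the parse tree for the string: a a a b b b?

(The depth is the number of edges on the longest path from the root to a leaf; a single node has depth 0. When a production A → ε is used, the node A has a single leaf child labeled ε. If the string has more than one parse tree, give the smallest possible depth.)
The only parse tree applies S → a S b 3 times (once per matching a…b pair) and then S → ε.
The S nodes sit at depths 0, 1, …, 3; the innermost S (depth 3) has the single child ε at depth 4.
The terminal leaves a, b are at depths 1..3, so the longest root-to-leaf path is S → S → … → S → ε with 4 edges.
Depth = 4.

Final answer: 4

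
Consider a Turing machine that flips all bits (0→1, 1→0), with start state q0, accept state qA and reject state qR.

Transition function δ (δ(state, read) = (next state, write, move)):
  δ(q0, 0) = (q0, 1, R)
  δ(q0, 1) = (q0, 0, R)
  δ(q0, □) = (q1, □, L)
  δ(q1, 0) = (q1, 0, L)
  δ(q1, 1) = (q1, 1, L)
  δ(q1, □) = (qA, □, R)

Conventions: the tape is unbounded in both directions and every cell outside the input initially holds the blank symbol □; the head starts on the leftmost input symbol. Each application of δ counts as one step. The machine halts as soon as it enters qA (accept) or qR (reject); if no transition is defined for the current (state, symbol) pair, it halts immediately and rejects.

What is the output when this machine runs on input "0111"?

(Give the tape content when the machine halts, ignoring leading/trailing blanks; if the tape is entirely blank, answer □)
Step 0: [q0]0111 (head at position 0)
Step 1: δ(q0, 0) = (q0, 1, R)  ⊢  1[q0]111 (head at position 1)
Step 2: δ(q0, 1) = (q0, 0, R)  ⊢  10[q0]11 (head at position 2)
Step 3: δ(q0, 1) = (q0, 0, R)  ⊢  100[q0]1 (head at position 3)
Step 4: δ(q0, 1) = (q0, 0, R)  ⊢  1000[q0]□ (head at position 4)
Step 5: δ(q0, □) = (q1, □, L)  ⊢  100[q1]0□ (head at position 3)
Step 6: δ(q1, 0) = (q1, 0, L)  ⊢  10[q1]00□ (head at position 2)
Step 7: δ(q1, 0) = (q1, 0, L)  ⊢  1[q1]000□ (head at position 1)
Step 8: δ(q1, 0) = (q1, 0, L)  ⊢  [q1]1000□ (head at position 0)
Step 9: δ(q1, 1) = (q1, 1, L)  ⊢  [q1]□1000□ (head at position -1)
Step 10: δ(q1, □) = (qA, □, R)  ⊢  □[qA]1000□ (head at position 0)
The machine is in qA, so it halts and accepts.
Tape content when halted (ignoring surrounding blanks): 1000

Final answer: Output: 1000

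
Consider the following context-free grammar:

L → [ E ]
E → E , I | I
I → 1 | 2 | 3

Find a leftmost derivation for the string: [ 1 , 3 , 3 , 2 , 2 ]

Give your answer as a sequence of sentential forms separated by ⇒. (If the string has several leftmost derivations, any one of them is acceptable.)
Start with L.
Step 1: the leftmost non-terminal is L; apply L → [ E ]:  [ E ]
Step 2: the leftmost non-terminal is E; apply E → E , I:  [ E , I ]
Step 3: the leftmost non-terminal is E; apply E → E , I:  [ E , I , I ]
Step 4: the leftmost non-terminal is E; apply E → E , I:  [ E , I , I , I ]
Step 5: the leftmost non-terminal is E; apply E → E , I:  [ E , I , I , I , I ]
Step 6: the leftmost non-terminal is E; apply E → I:  [ I , I , I , I , I ]
Step 7: the leftmost non-terminal is I; apply I → 1:  [ 1 , I , I , I , I ]
Step 8: the leftmost non-terminal is I; apply I → 3:  [ 1 , 3 , I , I , I ]
Step 9: the leftmost non-terminal is I; apply I → 3:  [ 1 , 3 , 3 , I , I ]
Step 10: the leftmost non-terminal is I; apply I → 2:  [ 1 , 3 , 3 , 2 , I ]
Step 11: the leftmost non-terminal is I; apply I → 2:  [ 1 , 3 , 3 , 2 , 2 ]

Final answer: L ⇒ [ E ] ⇒ [ E , I ] ⇒ [ E , I , I ] ⇒ [ E , I , I , I ] ⇒ [ E , I , I , I , I ] ⇒ [ I , I , I , I , I ] ⇒ [ 1 , I , I , I , I ] ⇒ [ 1 , 3 , I , I , I ] ⇒ [ 1 , 3 , 3 , I , I ] ⇒ [ 1 , 3 , 3 , 2 , I ] ⇒ [ 1 , 3 , 3 , 2 , 2 ]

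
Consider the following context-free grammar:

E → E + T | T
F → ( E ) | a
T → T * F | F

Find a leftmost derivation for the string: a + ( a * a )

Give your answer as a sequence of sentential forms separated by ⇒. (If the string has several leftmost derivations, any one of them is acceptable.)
Start with E.
Step 1: the leftmost non-terminal is E; apply E → E + T:  E + T
Step 2: the leftmost non-terminal is E; apply E → T:  T + T
Step 3: the leftmost non-terminal is T; apply T → F:  F + T
Step 4: the leftmost non-terminal is F; apply F → a:  a + T
Step 5: the leftmost non-terminal is T; apply T → F:  a + F
Step 6: the leftmost non-terminal is F; apply F → ( E ):  a + ( E )
Step 7: the leftmost non-terminal is E; apply E → T:  a + ( T )
Step 8: the leftmost non-terminal is T; apply T → T * F:  a + ( T * F )
Step 9: the leftmost non-terminal is T; apply T → F:  a + ( F * F )
Step 10: the leftmost non-terminal is F; apply F → a:  a + ( a * F )
Step 11: the leftmost non-terminal is F; apply F → a:  a + ( a * a )

Final answer: E ⇒ E + T ⇒ T + T ⇒ F + T ⇒ a + T ⇒ a + F ⇒ a + ( E ) ⇒ a + ( T ) ⇒ a + ( T * F ) ⇒ a + ( F * F ) ⇒ a + ( a * F ) ⇒ a + ( a * a )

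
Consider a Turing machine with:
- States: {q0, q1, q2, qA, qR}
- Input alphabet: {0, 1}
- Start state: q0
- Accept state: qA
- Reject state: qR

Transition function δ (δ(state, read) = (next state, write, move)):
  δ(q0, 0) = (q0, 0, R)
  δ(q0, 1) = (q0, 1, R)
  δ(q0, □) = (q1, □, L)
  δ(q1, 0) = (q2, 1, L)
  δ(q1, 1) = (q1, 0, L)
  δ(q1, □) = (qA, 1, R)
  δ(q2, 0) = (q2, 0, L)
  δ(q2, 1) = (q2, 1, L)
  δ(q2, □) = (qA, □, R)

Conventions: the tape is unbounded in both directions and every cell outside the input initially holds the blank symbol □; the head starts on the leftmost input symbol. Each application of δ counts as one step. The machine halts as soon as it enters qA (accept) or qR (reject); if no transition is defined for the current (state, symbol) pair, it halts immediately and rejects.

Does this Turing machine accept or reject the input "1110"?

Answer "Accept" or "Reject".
Step 0: [q0]1110 (head at position 0)
Step 1: δ(q0, 1) = (q0, 1, R)  ⊢  1[q0]110 (head at position 1)
Step 2: δ(q0, 1) = (q0, 1, R)  ⊢  11[q0]10 (head at position 2)
Step 3: δ(q0, 1) = (q0, 1, R)  ⊢  111[q0]0 (head at position 3)
Step 4: δ(q0, 0) = (q0, 0, R)  ⊢  1110[q0]□ (head at position 4)
Step 5: δ(q0, □) = (q1, □, L)  ⊢  111[q1]0□ (head at position 3)
Step 6: δ(q1, 0) = (q2, 1, L)  ⊢  11[q2]11□ (head at position 2)
Step 7: δ(q2, 1) = (q2, 1, L)  ⊢  1[q2]111□ (head at position 1)
Step 8: δ(q2, 1) = (q2, 1, L)  ⊢  [q2]1111□ (head at position 0)
Step 9: δ(q2, 1) = (q2, 1, L)  ⊢  [q2]□1111□ (head at position -1)
Step 10: δ(q2, □) = (qA, □, R)  ⊢  □[qA]1111□ (head at position 0)
The machine is in qA, so it halts and accepts.

Final answer: Accept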